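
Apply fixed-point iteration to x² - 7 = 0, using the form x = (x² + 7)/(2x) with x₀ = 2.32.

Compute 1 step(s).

Equation: x² - 7 = 0
Fixed-point form: x = (x² + 7)/(2x)
x₀ = 2.32

x_1 = g(2.320000) = 2.668621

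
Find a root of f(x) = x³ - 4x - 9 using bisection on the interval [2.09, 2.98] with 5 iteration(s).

f(x) = x³ - 4x - 9
Initial interval: [2.09, 2.98]

Iteration 1:
  c_1 = (2.090000 + 2.980000)/2 = 2.535000
  f(c_1) = f(2.535000) = -2.849520
  f(a) × f(c) ≥ 0, new interval: [2.535000, 2.980000]
Iteration 2:
  c_2 = (2.535000 + 2.980000)/2 = 2.757500
  f(c_2) = f(2.757500) = 0.937496
  f(a) × f(c) < 0, new interval: [2.535000, 2.757500]
Iteration 3:
  c_3 = (2.535000 + 2.757500)/2 = 2.646250
  f(c_3) = f(2.646250) = -1.054266
  f(a) × f(c) ≥ 0, new interval: [2.646250, 2.757500]
Iteration 4:
  c_4 = (2.646250 + 2.757500)/2 = 2.701875
  f(c_4) = f(2.701875) = -0.083465
  f(a) × f(c) ≥ 0, new interval: [2.701875, 2.757500]
Iteration 5:
  c_5 = (2.701875 + 2.757500)/2 = 2.729688
  f(c_5) = f(2.729688) = 0.420681
  f(a) × f(c) < 0, new interval: [2.701875, 2.729688]

After 5 iteration(s), the approximation is c_5 = 2.729688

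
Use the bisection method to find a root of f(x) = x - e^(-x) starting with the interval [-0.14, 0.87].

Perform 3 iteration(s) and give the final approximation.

f(x) = x - e^(-x)
Initial interval: [-0.14, 0.87]

Iteration 1:
  c_1 = (-0.140000 + 0.870000)/2 = 0.365000
  f(c_1) = f(0.365000) = -0.329197
  f(a) × f(c) ≥ 0, new interval: [0.365000, 0.870000]
Iteration 2:
  c_2 = (0.365000 + 0.870000)/2 = 0.617500
  f(c_2) = f(0.617500) = 0.078209
  f(a) × f(c) < 0, new interval: [0.365000, 0.617500]
Iteration 3:
  c_3 = (0.365000 + 0.617500)/2 = 0.491250
  f(c_3) = f(0.491250) = -0.120611
  f(a) × f(c) ≥ 0, new interval: [0.491250, 0.617500]

After 3 iteration(s), the approximation is c_3 = 0.491250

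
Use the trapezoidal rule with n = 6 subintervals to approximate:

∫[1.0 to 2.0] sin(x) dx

f(x) = sin(x)
a = 1.0, b = 2.0, n = 6
h = (b - a)/n = 0.166667

Trapezoidal rule: (h/2)[f(x₀) + 2f(x₁) + 2f(x₂) + ... + f(xₙ)]

x_0 = 1.0000, f(x_0) = 0.841471, coefficient = 1
x_1 = 1.1667, f(x_1) = 0.919445, coefficient = 2
x_2 = 1.3333, f(x_2) = 0.971938, coefficient = 2
x_3 = 1.5000, f(x_3) = 0.997495, coefficient = 2
x_4 = 1.6667, f(x_4) = 0.995408, coefficient = 2
x_5 = 1.8333, f(x_5) = 0.965735, coefficient = 2
x_6 = 2.0000, f(x_6) = 0.909297, coefficient = 1

I ≈ (0.166667/2) × 11.450809 = 0.954234
Exact value: 0.956449
Error: 0.002215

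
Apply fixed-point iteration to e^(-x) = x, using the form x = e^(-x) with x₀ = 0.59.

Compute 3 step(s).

Equation: e^(-x) = x
Fixed-point form: x = e^(-x)
x₀ = 0.59

x_1 = g(0.590000) = 0.554327
x_2 = g(0.554327) = 0.574459
x_3 = g(0.574459) = 0.563010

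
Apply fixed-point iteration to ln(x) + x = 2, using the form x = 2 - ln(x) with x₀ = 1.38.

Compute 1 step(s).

Equation: ln(x) + x = 2
Fixed-point form: x = 2 - ln(x)
x₀ = 1.38

x_1 = g(1.380000) = 1.677917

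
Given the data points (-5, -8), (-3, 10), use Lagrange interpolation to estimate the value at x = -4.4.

Lagrange interpolation formula:
P(x) = Σ yᵢ × Lᵢ(x)
where Lᵢ(x) = Π_{j≠i} (x - xⱼ)/(xᵢ - xⱼ)

L_0(-4.4) = (-4.4 - (-3))/(-5 - (-3)) = 0.700000
L_1(-4.4) = (-4.4 - (-5))/(-3 - (-5)) = 0.300000

P(-4.4) = (-8)×L_0(-4.4) + 10×L_1(-4.4)
P(-4.4) = -2.600000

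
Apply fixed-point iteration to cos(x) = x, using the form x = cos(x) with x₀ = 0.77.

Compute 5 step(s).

Equation: cos(x) = x
Fixed-point form: x = cos(x)
x₀ = 0.77

x_1 = g(0.770000) = 0.717911
x_2 = g(0.717911) = 0.753182
x_3 = g(0.753182) = 0.729516
x_4 = g(0.729516) = 0.745497
x_5 = g(0.745497) = 0.734751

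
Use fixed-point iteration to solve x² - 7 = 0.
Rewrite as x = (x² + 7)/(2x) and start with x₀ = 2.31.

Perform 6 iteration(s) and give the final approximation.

Equation: x² - 7 = 0
Fixed-point form: x = (x² + 7)/(2x)
x₀ = 2.31

x_1 = g(2.310000) = 2.670152
x_2 = g(2.670152) = 2.645863
x_3 = g(2.645863) = 2.645751
x_4 = g(2.645751) = 2.645751
x_5 = g(2.645751) = 2.645751
x_6 = g(2.645751) = 2.645751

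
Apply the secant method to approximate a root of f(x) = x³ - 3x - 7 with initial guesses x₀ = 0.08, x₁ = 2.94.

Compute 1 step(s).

f(x) = x³ - 3x - 7
x₀ = 0.08, x₁ = 2.94

Secant formula: x_{n+1} = x_n - f(x_n)(x_n - x_{n-1})/(f(x_n) - f(x_{n-1}))

Iteration 1:
  f(0.080000) = -7.239488
  f(2.940000) = 9.592184
  x_2 = 2.940000 - 9.592184×(2.940000 - 0.080000)/(9.592184 - (-7.239488))
       = 1.310118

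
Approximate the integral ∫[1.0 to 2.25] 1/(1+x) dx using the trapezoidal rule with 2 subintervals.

f(x) = 1/(1+x)
a = 1.0, b = 2.25, n = 2
h = (b - a)/n = 0.625000

Trapezoidal rule: (h/2)[f(x₀) + 2f(x₁) + 2f(x₂) + ... + f(xₙ)]

x_0 = 1.0000, f(x_0) = 0.500000, coefficient = 1
x_1 = 1.6250, f(x_1) = 0.380952, coefficient = 2
x_2 = 2.2500, f(x_2) = 0.307692, coefficient = 1

I ≈ (0.625000/2) × 1.569597 = 0.490499
Exact value: 0.485508
Error: 0.004991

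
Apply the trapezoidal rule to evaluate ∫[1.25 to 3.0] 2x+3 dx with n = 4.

f(x) = 2x+3
a = 1.25, b = 3.0, n = 4
h = (b - a)/n = 0.437500

Trapezoidal rule: (h/2)[f(x₀) + 2f(x₁) + 2f(x₂) + ... + f(xₙ)]

x_0 = 1.2500, f(x_0) = 5.500000, coefficient = 1
x_1 = 1.6875, f(x_1) = 6.375000, coefficient = 2
x_2 = 2.1250, f(x_2) = 7.250000, coefficient = 2
x_3 = 2.5625, f(x_3) = 8.125000, coefficient = 2
x_4 = 3.0000, f(x_4) = 9.000000, coefficient = 1

I ≈ (0.437500/2) × 58.000000 = 12.687500
Exact value: 12.687500
Error: 0.000000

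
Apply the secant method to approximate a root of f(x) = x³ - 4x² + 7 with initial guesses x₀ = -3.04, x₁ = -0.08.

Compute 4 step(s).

f(x) = x³ - 4x² + 7
x₀ = -3.04, x₁ = -0.08

Secant formula: x_{n+1} = x_n - f(x_n)(x_n - x_{n-1})/(f(x_n) - f(x_{n-1}))

Iteration 1:
  f(-3.040000) = -58.060864
  f(-0.080000) = 6.973888
  x_2 = -0.080000 - 6.973888×(-0.080000 - (-3.040000))/(6.973888 - (-58.060864))
       = -0.397410
Iteration 2:
  f(-0.080000) = 6.973888
  f(-0.397410) = 6.305495
  x_3 = -0.397410 - 6.305495×(-0.397410 - (-0.080000))/(6.305495 - 6.973888)
       = -3.391800
Iteration 3:
  f(-0.397410) = 6.305495
  f(-3.391800) = -78.037546
  x_4 = -3.391800 - (-78.037546)×(-3.391800 - (-0.397410))/(-78.037546 - 6.305495)
       = -0.621271
Iteration 4:
  f(-3.391800) = -78.037546
  f(-0.621271) = 5.216291
  x_5 = -0.621271 - 5.216291×(-0.621271 - (-3.391800))/(5.216291 - (-78.037546))
       = -0.794860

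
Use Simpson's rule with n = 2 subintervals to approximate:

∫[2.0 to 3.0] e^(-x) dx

f(x) = e^(-x)
a = 2.0, b = 3.0, n = 2
h = (b - a)/n = 0.500000

Simpson's rule: (h/3)[f(x₀) + 4f(x₁) + 2f(x₂) + ... + f(xₙ)]

x_0 = 2.0000, f(x_0) = 0.135335, coefficient = 1
x_1 = 2.5000, f(x_1) = 0.082085, coefficient = 4
x_2 = 3.0000, f(x_2) = 0.049787, coefficient = 1

I ≈ (0.500000/3) × 0.513462 = 0.085577
Exact value: 0.085548
Error: 0.000029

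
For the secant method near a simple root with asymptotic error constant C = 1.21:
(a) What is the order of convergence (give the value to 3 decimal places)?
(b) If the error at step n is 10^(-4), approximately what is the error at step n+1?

(a) Secant method has superlinear convergence with order φ = (1+√5)/2 ≈ 1.618.
    This means |e_{n+1}| ≈ C|e_n|^1.618.

(b) With |e_n| = 10^(-4) and C = 1.21:
    |e_{n+1}| ≈ 1.21 × (10^(-4))^1.618 = 1.21 × 10^(-6.47)

(a) ≈ 1.618 (golden ratio); (b) |e_{n+1}| ≈ 4.080e-07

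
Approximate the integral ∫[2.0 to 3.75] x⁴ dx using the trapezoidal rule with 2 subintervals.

f(x) = x⁴
a = 2.0, b = 3.75, n = 2
h = (b - a)/n = 0.875000

Trapezoidal rule: (h/2)[f(x₀) + 2f(x₁) + 2f(x₂) + ... + f(xₙ)]

x_0 = 2.0000, f(x_0) = 16.000000, coefficient = 1
x_1 = 2.8750, f(x_1) = 68.320557, coefficient = 2
x_2 = 3.7500, f(x_2) = 197.753906, coefficient = 1

I ≈ (0.875000/2) × 350.395020 = 153.297821
Exact value: 141.915430
Error: 11.382391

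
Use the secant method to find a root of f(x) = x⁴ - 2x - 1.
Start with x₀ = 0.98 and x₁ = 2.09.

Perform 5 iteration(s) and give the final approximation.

f(x) = x⁴ - 2x - 1
x₀ = 0.98, x₁ = 2.09

Secant formula: x_{n+1} = x_n - f(x_n)(x_n - x_{n-1})/(f(x_n) - f(x_{n-1}))

Iteration 1:
  f(0.980000) = -2.037632
  f(2.090000) = 13.900298
  x_2 = 2.090000 - 13.900298×(2.090000 - 0.980000)/(13.900298 - (-2.037632))
       = 1.121911
Iteration 2:
  f(2.090000) = 13.900298
  f(1.121911) = -1.659535
  x_3 = 1.121911 - (-1.659535)×(1.121911 - 2.090000)/(-1.659535 - 13.900298)
       = 1.225163
Iteration 3:
  f(1.121911) = -1.659535
  f(1.225163) = -1.197253
  x_4 = 1.225163 - (-1.197253)×(1.225163 - 1.121911)/(-1.197253 - (-1.659535))
       = 1.492571
Iteration 4:
  f(1.225163) = -1.197253
  f(1.492571) = 0.977814
  x_5 = 1.492571 - 0.977814×(1.492571 - 1.225163)/(0.977814 - (-1.197253))
       = 1.372356
Iteration 5:
  f(1.492571) = 0.977814
  f(1.372356) = -0.197661
  x_6 = 1.372356 - (-0.197661)×(1.372356 - 1.492571)/(-0.197661 - 0.977814)
       = 1.392571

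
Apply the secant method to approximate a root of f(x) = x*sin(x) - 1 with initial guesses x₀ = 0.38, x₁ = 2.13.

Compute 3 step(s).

f(x) = x*sin(x) - 1
x₀ = 0.38, x₁ = 2.13

Secant formula: x_{n+1} = x_n - f(x_n)(x_n - x_{n-1})/(f(x_n) - f(x_{n-1}))

Iteration 1:
  f(0.380000) = -0.859050
  f(2.130000) = 0.805554
  x_2 = 2.130000 - 0.805554×(2.130000 - 0.380000)/(0.805554 - (-0.859050))
       = 1.283120
Iteration 2:
  f(2.130000) = 0.805554
  f(1.283120) = 0.230392
  x_3 = 1.283120 - 0.230392×(1.283120 - 2.130000)/(0.230392 - 0.805554)
       = 0.943887
Iteration 3:
  f(1.283120) = 0.230392
  f(0.943887) = -0.235598
  x_4 = 0.943887 - (-0.235598)×(0.943887 - 1.283120)/(-0.235598 - 0.230392)
       = 1.115399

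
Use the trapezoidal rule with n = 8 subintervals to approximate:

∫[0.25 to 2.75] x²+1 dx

f(x) = x²+1
a = 0.25, b = 2.75, n = 8
h = (b - a)/n = 0.312500

Trapezoidal rule: (h/2)[f(x₀) + 2f(x₁) + 2f(x₂) + ... + f(xₙ)]

x_0 = 0.2500, f(x_0) = 1.062500, coefficient = 1
x_1 = 0.5625, f(x_1) = 1.316406, coefficient = 2
x_2 = 0.8750, f(x_2) = 1.765625, coefficient = 2
x_3 = 1.1875, f(x_3) = 2.410156, coefficient = 2
x_4 = 1.5000, f(x_4) = 3.250000, coefficient = 2
x_5 = 1.8125, f(x_5) = 4.285156, coefficient = 2
x_6 = 2.1250, f(x_6) = 5.515625, coefficient = 2
x_7 = 2.4375, f(x_7) = 6.941406, coefficient = 2
x_8 = 2.7500, f(x_8) = 8.562500, coefficient = 1

I ≈ (0.312500/2) × 60.593750 = 9.467773
Exact value: 9.427083
Error: 0.040690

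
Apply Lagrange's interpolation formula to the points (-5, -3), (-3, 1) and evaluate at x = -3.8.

Lagrange interpolation formula:
P(x) = Σ yᵢ × Lᵢ(x)
where Lᵢ(x) = Π_{j≠i} (x - xⱼ)/(xᵢ - xⱼ)

L_0(-3.8) = (-3.8 - (-3))/(-5 - (-3)) = 0.400000
L_1(-3.8) = (-3.8 - (-5))/(-3 - (-5)) = 0.600000

P(-3.8) = (-3)×L_0(-3.8) + 1×L_1(-3.8)
P(-3.8) = -0.600000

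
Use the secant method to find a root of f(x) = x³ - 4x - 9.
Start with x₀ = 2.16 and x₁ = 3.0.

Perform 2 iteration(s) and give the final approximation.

f(x) = x³ - 4x - 9
x₀ = 2.16, x₁ = 3.0

Secant formula: x_{n+1} = x_n - f(x_n)(x_n - x_{n-1})/(f(x_n) - f(x_{n-1}))

Iteration 1:
  f(2.160000) = -7.562304
  f(3.000000) = 6.000000
  x_2 = 3.000000 - 6.000000×(3.000000 - 2.160000)/(6.000000 - (-7.562304))
       = 2.628382
Iteration 2:
  f(3.000000) = 6.000000
  f(2.628382) = -1.355640
  x_3 = 2.628382 - (-1.355640)×(2.628382 - 3.000000)/(-1.355640 - 6.000000)
       = 2.696871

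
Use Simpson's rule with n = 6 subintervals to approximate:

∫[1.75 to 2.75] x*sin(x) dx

f(x) = x*sin(x)
a = 1.75, b = 2.75, n = 6
h = (b - a)/n = 0.166667

Simpson's rule: (h/3)[f(x₀) + 4f(x₁) + 2f(x₂) + ... + f(xₙ)]

x_0 = 1.7500, f(x_0) = 1.721975, coefficient = 1
x_1 = 1.9167, f(x_1) = 1.803163, coefficient = 4
x_2 = 2.0833, f(x_2) = 1.815632, coefficient = 2
x_3 = 2.2500, f(x_3) = 1.750665, coefficient = 4
x_4 = 2.4167, f(x_4) = 1.602443, coefficient = 2
x_5 = 2.5833, f(x_5) = 1.368419, coefficient = 4
x_6 = 2.7500, f(x_6) = 1.049568, coefficient = 1

I ≈ (0.166667/3) × 29.296681 = 1.627593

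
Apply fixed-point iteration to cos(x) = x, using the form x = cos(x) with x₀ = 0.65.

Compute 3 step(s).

Equation: cos(x) = x
Fixed-point form: x = cos(x)
x₀ = 0.65

x_1 = g(0.650000) = 0.796084
x_2 = g(0.796084) = 0.699511
x_3 = g(0.699511) = 0.765157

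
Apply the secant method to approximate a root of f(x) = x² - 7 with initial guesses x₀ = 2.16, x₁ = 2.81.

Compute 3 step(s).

f(x) = x² - 7
x₀ = 2.16, x₁ = 2.81

Secant formula: x_{n+1} = x_n - f(x_n)(x_n - x_{n-1})/(f(x_n) - f(x_{n-1}))

Iteration 1:
  f(2.160000) = -2.334400
  f(2.810000) = 0.896100
  x_2 = 2.810000 - 0.896100×(2.810000 - 2.160000)/(0.896100 - (-2.334400))
       = 2.629698
Iteration 2:
  f(2.810000) = 0.896100
  f(2.629698) = -0.084687
  x_3 = 2.629698 - (-0.084687)×(2.629698 - 2.810000)/(-0.084687 - 0.896100)
       = 2.645267
Iteration 3:
  f(2.629698) = -0.084687
  f(2.645267) = -0.002565
  x_4 = 2.645267 - (-0.002565)×(2.645267 - 2.629698)/(-0.002565 - (-0.084687))
       = 2.645753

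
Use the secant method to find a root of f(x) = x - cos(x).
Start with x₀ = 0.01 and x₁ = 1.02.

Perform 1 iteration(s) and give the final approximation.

f(x) = x - cos(x)
x₀ = 0.01, x₁ = 1.02

Secant formula: x_{n+1} = x_n - f(x_n)(x_n - x_{n-1})/(f(x_n) - f(x_{n-1}))

Iteration 1:
  f(0.010000) = -0.989950
  f(1.020000) = 0.496634
  x_2 = 1.020000 - 0.496634×(1.020000 - 0.010000)/(0.496634 - (-0.989950))
       = 0.682582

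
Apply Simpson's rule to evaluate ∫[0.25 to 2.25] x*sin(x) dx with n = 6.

f(x) = x*sin(x)
a = 0.25, b = 2.25, n = 6
h = (b - a)/n = 0.333333

Simpson's rule: (h/3)[f(x₀) + 4f(x₁) + 2f(x₂) + ... + f(xₙ)]

x_0 = 0.2500, f(x_0) = 0.061851, coefficient = 1
x_1 = 0.5833, f(x_1) = 0.321305, coefficient = 4
x_2 = 0.9167, f(x_2) = 0.727446, coefficient = 2
x_3 = 1.2500, f(x_3) = 1.186231, coefficient = 4
x_4 = 1.5833, f(x_4) = 1.583209, coefficient = 2
x_5 = 1.9167, f(x_5) = 1.803163, coefficient = 4
x_6 = 2.2500, f(x_6) = 1.750665, coefficient = 1

I ≈ (0.333333/3) × 19.676623 = 2.186291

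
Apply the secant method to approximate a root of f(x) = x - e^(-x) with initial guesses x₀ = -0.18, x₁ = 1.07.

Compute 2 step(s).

f(x) = x - e^(-x)
x₀ = -0.18, x₁ = 1.07

Secant formula: x_{n+1} = x_n - f(x_n)(x_n - x_{n-1})/(f(x_n) - f(x_{n-1}))

Iteration 1:
  f(-0.180000) = -1.377217
  f(1.070000) = 0.726991
  x_2 = 1.070000 - 0.726991×(1.070000 - (-0.180000))/(0.726991 - (-1.377217))
       = 0.638133
Iteration 2:
  f(1.070000) = 0.726991
  f(0.638133) = 0.109854
  x_3 = 0.638133 - 0.109854×(0.638133 - 1.070000)/(0.109854 - 0.726991)
       = 0.561257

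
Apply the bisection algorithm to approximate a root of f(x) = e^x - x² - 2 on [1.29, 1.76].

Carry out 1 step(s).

f(x) = e^x - x² - 2
Initial interval: [1.29, 1.76]

Iteration 1:
  c_1 = (1.290000 + 1.760000)/2 = 1.525000
  f(c_1) = f(1.525000) = 0.269519
  f(a) × f(c) < 0, new interval: [1.290000, 1.525000]

After 1 iteration(s), the approximation is c_1 = 1.525000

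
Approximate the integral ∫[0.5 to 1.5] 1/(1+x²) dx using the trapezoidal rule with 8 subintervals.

f(x) = 1/(1+x²)
a = 0.5, b = 1.5, n = 8
h = (b - a)/n = 0.125000

Trapezoidal rule: (h/2)[f(x₀) + 2f(x₁) + 2f(x₂) + ... + f(xₙ)]

x_0 = 0.5000, f(x_0) = 0.800000, coefficient = 1
x_1 = 0.6250, f(x_1) = 0.719101, coefficient = 2
x_2 = 0.7500, f(x_2) = 0.640000, coefficient = 2
x_3 = 0.8750, f(x_3) = 0.566372, coefficient = 2
x_4 = 1.0000, f(x_4) = 0.500000, coefficient = 2
x_5 = 1.1250, f(x_5) = 0.441379, coefficient = 2
x_6 = 1.2500, f(x_6) = 0.390244, coefficient = 2
x_7 = 1.3750, f(x_7) = 0.345946, coefficient = 2
x_8 = 1.5000, f(x_8) = 0.307692, coefficient = 1

I ≈ (0.125000/2) × 8.313776 = 0.519611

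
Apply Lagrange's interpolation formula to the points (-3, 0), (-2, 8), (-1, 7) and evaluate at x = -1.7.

Lagrange interpolation formula:
P(x) = Σ yᵢ × Lᵢ(x)
where Lᵢ(x) = Π_{j≠i} (x - xⱼ)/(xᵢ - xⱼ)

L_0(-1.7) = (-1.7 - (-2))/(-3 - (-2)) × (-1.7 - (-1))/(-3 - (-1)) = -0.105000
L_1(-1.7) = (-1.7 - (-3))/(-2 - (-3)) × (-1.7 - (-1))/(-2 - (-1)) = 0.910000
L_2(-1.7) = (-1.7 - (-3))/(-1 - (-3)) × (-1.7 - (-2))/(-1 - (-2)) = 0.195000

P(-1.7) = 0×L_0(-1.7) + 8×L_1(-1.7) + 7×L_2(-1.7)
P(-1.7) = 8.645000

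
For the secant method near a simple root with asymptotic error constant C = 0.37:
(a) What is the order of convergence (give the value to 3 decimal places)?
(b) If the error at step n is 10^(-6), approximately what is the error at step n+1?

(a) Secant method has superlinear convergence with order φ = (1+√5)/2 ≈ 1.618.
    This means |e_{n+1}| ≈ C|e_n|^1.618.

(b) With |e_n| = 10^(-6) and C = 0.37:
    |e_{n+1}| ≈ 0.37 × (10^(-6))^1.618 = 0.37 × 10^(-9.71)

(a) ≈ 1.618 (golden ratio); (b) |e_{n+1}| ≈ 7.244e-11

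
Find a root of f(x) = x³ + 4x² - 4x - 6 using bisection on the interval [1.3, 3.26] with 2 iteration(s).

f(x) = x³ + 4x² - 4x - 6
Initial interval: [1.3, 3.26]

Iteration 1:
  c_1 = (1.300000 + 3.260000)/2 = 2.280000
  f(c_1) = f(2.280000) = 17.525952
  f(a) × f(c) < 0, new interval: [1.300000, 2.280000]
Iteration 2:
  c_2 = (1.300000 + 2.280000)/2 = 1.790000
  f(c_2) = f(1.790000) = 5.391739
  f(a) × f(c) < 0, new interval: [1.300000, 1.790000]

After 2 iteration(s), the approximation is c_2 = 1.790000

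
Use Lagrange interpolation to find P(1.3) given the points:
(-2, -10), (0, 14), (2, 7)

Lagrange interpolation formula:
P(x) = Σ yᵢ × Lᵢ(x)
where Lᵢ(x) = Π_{j≠i} (x - xⱼ)/(xᵢ - xⱼ)

L_0(1.3) = (1.3 - 0)/(-2 - 0) × (1.3 - 2)/(-2 - 2) = -0.113750
L_1(1.3) = (1.3 - (-2))/(0 - (-2)) × (1.3 - 2)/(0 - 2) = 0.577500
L_2(1.3) = (1.3 - (-2))/(2 - (-2)) × (1.3 - 0)/(2 - 0) = 0.536250

P(1.3) = (-10)×L_0(1.3) + 14×L_1(1.3) + 7×L_2(1.3)
P(1.3) = 12.976250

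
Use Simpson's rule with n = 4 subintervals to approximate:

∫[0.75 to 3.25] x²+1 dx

f(x) = x²+1
a = 0.75, b = 3.25, n = 4
h = (b - a)/n = 0.625000

Simpson's rule: (h/3)[f(x₀) + 4f(x₁) + 2f(x₂) + ... + f(xₙ)]

x_0 = 0.7500, f(x_0) = 1.562500, coefficient = 1
x_1 = 1.3750, f(x_1) = 2.890625, coefficient = 4
x_2 = 2.0000, f(x_2) = 5.000000, coefficient = 2
x_3 = 2.6250, f(x_3) = 7.890625, coefficient = 4
x_4 = 3.2500, f(x_4) = 11.562500, coefficient = 1

I ≈ (0.625000/3) × 66.250000 = 13.802083
Exact value: 13.802083
Error: 0.000000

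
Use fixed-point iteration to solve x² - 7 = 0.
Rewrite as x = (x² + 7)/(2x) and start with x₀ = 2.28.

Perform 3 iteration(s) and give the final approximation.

Equation: x² - 7 = 0
Fixed-point form: x = (x² + 7)/(2x)
x₀ = 2.28

x_1 = g(2.280000) = 2.675088
x_2 = g(2.675088) = 2.645912
x_3 = g(2.645912) = 2.645751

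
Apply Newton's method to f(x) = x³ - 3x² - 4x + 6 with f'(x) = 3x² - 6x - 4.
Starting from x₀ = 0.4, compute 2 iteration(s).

f(x) = x³ - 3x² - 4x + 6
f'(x) = 3x² - 6x - 4
x₀ = 0.4

Newton-Raphson formula: x_{n+1} = x_n - f(x_n)/f'(x_n)

Iteration 1:
  f(0.400000) = 3.984000
  f'(0.400000) = -5.920000
  x_1 = 0.400000 - 3.984000/(-5.920000) = 1.072973
Iteration 2:
  f(1.072973) = -0.510422
  f'(1.072973) = -6.984025
  x_2 = 1.072973 - (-0.510422)/(-6.984025) = 0.999889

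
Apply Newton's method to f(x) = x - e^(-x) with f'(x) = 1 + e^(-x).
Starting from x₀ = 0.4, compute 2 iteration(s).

f(x) = x - e^(-x)
f'(x) = 1 + e^(-x)
x₀ = 0.4

Newton-Raphson formula: x_{n+1} = x_n - f(x_n)/f'(x_n)

Iteration 1:
  f(0.400000) = -0.270320
  f'(0.400000) = 1.670320
  x_1 = 0.400000 - (-0.270320)/1.670320 = 0.561837
Iteration 2:
  f(0.561837) = -0.008323
  f'(0.561837) = 1.570161
  x_2 = 0.561837 - (-0.008323)/1.570161 = 0.567138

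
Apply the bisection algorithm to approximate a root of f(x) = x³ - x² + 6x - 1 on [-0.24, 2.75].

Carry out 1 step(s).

f(x) = x³ - x² + 6x - 1
Initial interval: [-0.24, 2.75]

Iteration 1:
  c_1 = (-0.240000 + 2.750000)/2 = 1.255000
  f(c_1) = f(1.255000) = 6.931631
  f(a) × f(c) < 0, new interval: [-0.240000, 1.255000]

After 1 iteration(s), the approximation is c_1 = 1.255000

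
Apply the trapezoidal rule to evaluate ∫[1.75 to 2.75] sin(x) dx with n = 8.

f(x) = sin(x)
a = 1.75, b = 2.75, n = 8
h = (b - a)/n = 0.125000

Trapezoidal rule: (h/2)[f(x₀) + 2f(x₁) + 2f(x₂) + ... + f(xₙ)]

x_0 = 1.7500, f(x_0) = 0.983986, coefficient = 1
x_1 = 1.8750, f(x_1) = 0.954086, coefficient = 2
x_2 = 2.0000, f(x_2) = 0.909297, coefficient = 2
x_3 = 2.1250, f(x_3) = 0.850320, coefficient = 2
x_4 = 2.2500, f(x_4) = 0.778073, coefficient = 2
x_5 = 2.3750, f(x_5) = 0.693685, coefficient = 2
x_6 = 2.5000, f(x_6) = 0.598472, coefficient = 2
x_7 = 2.6250, f(x_7) = 0.493920, coefficient = 2
x_8 = 2.7500, f(x_8) = 0.381661, coefficient = 1

I ≈ (0.125000/2) × 11.921354 = 0.745085
Exact value: 0.746056
Error: 0.000972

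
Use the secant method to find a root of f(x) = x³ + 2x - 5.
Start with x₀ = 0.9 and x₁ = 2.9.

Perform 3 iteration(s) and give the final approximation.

f(x) = x³ + 2x - 5
x₀ = 0.9, x₁ = 2.9

Secant formula: x_{n+1} = x_n - f(x_n)(x_n - x_{n-1})/(f(x_n) - f(x_{n-1}))

Iteration 1:
  f(0.900000) = -2.471000
  f(2.900000) = 25.189000
  x_2 = 2.900000 - 25.189000×(2.900000 - 0.900000)/(25.189000 - (-2.471000))
       = 1.078670
Iteration 2:
  f(2.900000) = 25.189000
  f(1.078670) = -1.587599
  x_3 = 1.078670 - (-1.587599)×(1.078670 - 2.900000)/(-1.587599 - 25.189000)
       = 1.186657
Iteration 3:
  f(1.078670) = -1.587599
  f(1.186657) = -0.955688
  x_4 = 1.186657 - (-0.955688)×(1.186657 - 1.078670)/(-0.955688 - (-1.587599))
       = 1.349975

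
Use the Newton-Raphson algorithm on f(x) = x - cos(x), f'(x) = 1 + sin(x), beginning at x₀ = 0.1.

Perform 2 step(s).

f(x) = x - cos(x)
f'(x) = 1 + sin(x)
x₀ = 0.1

Newton-Raphson formula: x_{n+1} = x_n - f(x_n)/f'(x_n)

Iteration 1:
  f(0.100000) = -0.895004
  f'(0.100000) = 1.099833
  x_1 = 0.100000 - (-0.895004)/1.099833 = 0.913763
Iteration 2:
  f(0.913763) = 0.302993
  f'(0.913763) = 1.791808
  x_2 = 0.913763 - 0.302993/1.791808 = 0.744664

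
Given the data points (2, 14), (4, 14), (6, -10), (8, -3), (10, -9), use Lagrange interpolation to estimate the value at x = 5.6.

Lagrange interpolation formula:
P(x) = Σ yᵢ × Lᵢ(x)
where Lᵢ(x) = Π_{j≠i} (x - xⱼ)/(xᵢ - xⱼ)

L_0(5.6) = (5.6 - 4)/(2 - 4) × (5.6 - 6)/(2 - 6) × (5.6 - 8)/(2 - 8) × (5.6 - 10)/(2 - 10) = -0.017600
L_1(5.6) = (5.6 - 2)/(4 - 2) × (5.6 - 6)/(4 - 6) × (5.6 - 8)/(4 - 8) × (5.6 - 10)/(4 - 10) = 0.158400
L_2(5.6) = (5.6 - 2)/(6 - 2) × (5.6 - 4)/(6 - 4) × (5.6 - 8)/(6 - 8) × (5.6 - 10)/(6 - 10) = 0.950400
L_3(5.6) = (5.6 - 2)/(8 - 2) × (5.6 - 4)/(8 - 4) × (5.6 - 6)/(8 - 6) × (5.6 - 10)/(8 - 10) = -0.105600
L_4(5.6) = (5.6 - 2)/(10 - 2) × (5.6 - 4)/(10 - 4) × (5.6 - 6)/(10 - 6) × (5.6 - 8)/(10 - 8) = 0.014400

P(5.6) = 14×L_0(5.6) + 14×L_1(5.6) + (-10)×L_2(5.6) + (-3)×L_3(5.6) + (-9)×L_4(5.6)
P(5.6) = -7.345600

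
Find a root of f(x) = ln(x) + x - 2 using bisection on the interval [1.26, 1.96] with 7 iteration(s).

f(x) = ln(x) + x - 2
Initial interval: [1.26, 1.96]

Iteration 1:
  c_1 = (1.260000 + 1.960000)/2 = 1.610000
  f(c_1) = f(1.610000) = 0.086234
  f(a) × f(c) < 0, new interval: [1.260000, 1.610000]
Iteration 2:
  c_2 = (1.260000 + 1.610000)/2 = 1.435000
  f(c_2) = f(1.435000) = -0.203835
  f(a) × f(c) ≥ 0, new interval: [1.435000, 1.610000]
Iteration 3:
  c_3 = (1.435000 + 1.610000)/2 = 1.522500
  f(c_3) = f(1.522500) = -0.057146
  f(a) × f(c) ≥ 0, new interval: [1.522500, 1.610000]
Iteration 4:
  c_4 = (1.522500 + 1.610000)/2 = 1.566250
  f(c_4) = f(1.566250) = 0.014934
  f(a) × f(c) < 0, new interval: [1.522500, 1.566250]
Iteration 5:
  c_5 = (1.522500 + 1.566250)/2 = 1.544375
  f(c_5) = f(1.544375) = -0.021006
  f(a) × f(c) ≥ 0, new interval: [1.544375, 1.566250]
Iteration 6:
  c_6 = (1.544375 + 1.566250)/2 = 1.555312
  f(c_6) = f(1.555312) = -0.003011
  f(a) × f(c) ≥ 0, new interval: [1.555312, 1.566250]
Iteration 7:
  c_7 = (1.555312 + 1.566250)/2 = 1.560781
  f(c_7) = f(1.560781) = 0.005968
  f(a) × f(c) < 0, new interval: [1.555312, 1.560781]

After 7 iteration(s), the approximation is c_7 = 1.560781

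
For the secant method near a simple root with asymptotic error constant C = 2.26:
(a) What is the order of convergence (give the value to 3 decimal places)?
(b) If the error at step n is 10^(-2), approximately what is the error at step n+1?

(a) Secant method has superlinear convergence with order φ = (1+√5)/2 ≈ 1.618.
    This means |e_{n+1}| ≈ C|e_n|^1.618.

(b) With |e_n| = 10^(-2) and C = 2.26:
    |e_{n+1}| ≈ 2.26 × (10^(-2))^1.618 = 2.26 × 10^(-3.24)

(a) ≈ 1.618 (golden ratio); (b) |e_{n+1}| ≈ 1.312e-03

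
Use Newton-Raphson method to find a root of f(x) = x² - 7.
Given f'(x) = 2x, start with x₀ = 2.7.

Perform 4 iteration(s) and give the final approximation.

f(x) = x² - 7
f'(x) = 2x
x₀ = 2.7

Newton-Raphson formula: x_{n+1} = x_n - f(x_n)/f'(x_n)

Iteration 1:
  f(2.700000) = 0.290000
  f'(2.700000) = 5.400000
  x_1 = 2.700000 - 0.290000/5.400000 = 2.646296
Iteration 2:
  f(2.646296) = 0.002884
  f'(2.646296) = 5.292593
  x_2 = 2.646296 - 0.002884/5.292593 = 2.645751
Iteration 3:
  f(2.645751) = 0.000000
  f'(2.645751) = 5.291503
  x_3 = 2.645751 - 0.000000/5.291503 = 2.645751
Iteration 4:
  f(2.645751) = 0.000000
  f'(2.645751) = 5.291503
  x_4 = 2.645751 - 0.000000/5.291503 = 2.645751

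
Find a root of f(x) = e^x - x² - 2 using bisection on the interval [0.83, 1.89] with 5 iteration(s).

f(x) = e^x - x² - 2
Initial interval: [0.83, 1.89]

Iteration 1:
  c_1 = (0.830000 + 1.890000)/2 = 1.360000
  f(c_1) = f(1.360000) = 0.046593
  f(a) × f(c) < 0, new interval: [0.830000, 1.360000]
Iteration 2:
  c_2 = (0.830000 + 1.360000)/2 = 1.095000
  f(c_2) = f(1.095000) = -0.209842
  f(a) × f(c) ≥ 0, new interval: [1.095000, 1.360000]
Iteration 3:
  c_3 = (1.095000 + 1.360000)/2 = 1.227500
  f(c_3) = f(1.227500) = -0.094069
  f(a) × f(c) ≥ 0, new interval: [1.227500, 1.360000]
Iteration 4:
  c_4 = (1.227500 + 1.360000)/2 = 1.293750
  f(c_4) = f(1.293750) = -0.027354
  f(a) × f(c) ≥ 0, new interval: [1.293750, 1.360000]
Iteration 5:
  c_5 = (1.293750 + 1.360000)/2 = 1.326875
  f(c_5) = f(1.326875) = 0.008649
  f(a) × f(c) < 0, new interval: [1.293750, 1.326875]

After 5 iteration(s), the approximation is c_5 = 1.326875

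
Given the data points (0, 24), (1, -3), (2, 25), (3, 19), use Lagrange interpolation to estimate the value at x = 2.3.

Lagrange interpolation formula:
P(x) = Σ yᵢ × Lᵢ(x)
where Lᵢ(x) = Π_{j≠i} (x - xⱼ)/(xᵢ - xⱼ)

L_0(2.3) = (2.3 - 1)/(0 - 1) × (2.3 - 2)/(0 - 2) × (2.3 - 3)/(0 - 3) = 0.045500
L_1(2.3) = (2.3 - 0)/(1 - 0) × (2.3 - 2)/(1 - 2) × (2.3 - 3)/(1 - 3) = -0.241500
L_2(2.3) = (2.3 - 0)/(2 - 0) × (2.3 - 1)/(2 - 1) × (2.3 - 3)/(2 - 3) = 1.046500
L_3(2.3) = (2.3 - 0)/(3 - 0) × (2.3 - 1)/(3 - 1) × (2.3 - 2)/(3 - 2) = 0.149500

P(2.3) = 24×L_0(2.3) + (-3)×L_1(2.3) + 25×L_2(2.3) + 19×L_3(2.3)
P(2.3) = 30.819500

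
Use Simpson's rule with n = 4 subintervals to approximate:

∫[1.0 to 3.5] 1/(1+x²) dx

f(x) = 1/(1+x²)
a = 1.0, b = 3.5, n = 4
h = (b - a)/n = 0.625000

Simpson's rule: (h/3)[f(x₀) + 4f(x₁) + 2f(x₂) + ... + f(xₙ)]

x_0 = 1.0000, f(x_0) = 0.500000, coefficient = 1
x_1 = 1.6250, f(x_1) = 0.274678, coefficient = 4
x_2 = 2.2500, f(x_2) = 0.164948, coefficient = 2
x_3 = 2.8750, f(x_3) = 0.107926, coefficient = 4
x_4 = 3.5000, f(x_4) = 0.075472, coefficient = 1

I ≈ (0.625000/3) × 2.435784 = 0.507455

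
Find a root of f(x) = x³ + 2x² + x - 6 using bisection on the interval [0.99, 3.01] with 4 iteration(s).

f(x) = x³ + 2x² + x - 6
Initial interval: [0.99, 3.01]

Iteration 1:
  c_1 = (0.990000 + 3.010000)/2 = 2.000000
  f(c_1) = f(2.000000) = 12.000000
  f(a) × f(c) < 0, new interval: [0.990000, 2.000000]
Iteration 2:
  c_2 = (0.990000 + 2.000000)/2 = 1.495000
  f(c_2) = f(1.495000) = 3.306412
  f(a) × f(c) < 0, new interval: [0.990000, 1.495000]
Iteration 3:
  c_3 = (0.990000 + 1.495000)/2 = 1.242500
  f(c_3) = f(1.242500) = 0.248292
  f(a) × f(c) < 0, new interval: [0.990000, 1.242500]
Iteration 4:
  c_4 = (0.990000 + 1.242500)/2 = 1.116250
  f(c_4) = f(1.116250) = -1.000859
  f(a) × f(c) ≥ 0, new interval: [1.116250, 1.242500]

After 4 iteration(s), the approximation is c_4 = 1.116250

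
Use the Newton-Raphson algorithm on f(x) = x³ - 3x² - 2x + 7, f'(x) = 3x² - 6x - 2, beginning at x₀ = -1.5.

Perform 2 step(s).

f(x) = x³ - 3x² - 2x + 7
f'(x) = 3x² - 6x - 2
x₀ = -1.5

Newton-Raphson formula: x_{n+1} = x_n - f(x_n)/f'(x_n)

Iteration 1:
  f(-1.500000) = -0.125000
  f'(-1.500000) = 13.750000
  x_1 = -1.500000 - (-0.125000)/13.750000 = -1.490909
Iteration 2:
  f(-1.490909) = -0.000619
  f'(-1.490909) = 13.613884
  x_2 = -1.490909 - (-0.000619)/13.613884 = -1.490864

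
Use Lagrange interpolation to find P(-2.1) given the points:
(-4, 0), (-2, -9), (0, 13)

Lagrange interpolation formula:
P(x) = Σ yᵢ × Lᵢ(x)
where Lᵢ(x) = Π_{j≠i} (x - xⱼ)/(xᵢ - xⱼ)

L_0(-2.1) = (-2.1 - (-2))/(-4 - (-2)) × (-2.1 - 0)/(-4 - 0) = 0.026250
L_1(-2.1) = (-2.1 - (-4))/(-2 - (-4)) × (-2.1 - 0)/(-2 - 0) = 0.997500
L_2(-2.1) = (-2.1 - (-4))/(0 - (-4)) × (-2.1 - (-2))/(0 - (-2)) = -0.023750

P(-2.1) = 0×L_0(-2.1) + (-9)×L_1(-2.1) + 13×L_2(-2.1)
P(-2.1) = -9.286250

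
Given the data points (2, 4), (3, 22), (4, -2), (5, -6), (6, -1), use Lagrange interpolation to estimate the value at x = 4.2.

Lagrange interpolation formula:
P(x) = Σ yᵢ × Lᵢ(x)
where Lᵢ(x) = Π_{j≠i} (x - xⱼ)/(xᵢ - xⱼ)

L_0(4.2) = (4.2 - 3)/(2 - 3) × (4.2 - 4)/(2 - 4) × (4.2 - 5)/(2 - 5) × (4.2 - 6)/(2 - 6) = 0.014400
L_1(4.2) = (4.2 - 2)/(3 - 2) × (4.2 - 4)/(3 - 4) × (4.2 - 5)/(3 - 5) × (4.2 - 6)/(3 - 6) = -0.105600
L_2(4.2) = (4.2 - 2)/(4 - 2) × (4.2 - 3)/(4 - 3) × (4.2 - 5)/(4 - 5) × (4.2 - 6)/(4 - 6) = 0.950400
L_3(4.2) = (4.2 - 2)/(5 - 2) × (4.2 - 3)/(5 - 3) × (4.2 - 4)/(5 - 4) × (4.2 - 6)/(5 - 6) = 0.158400
L_4(4.2) = (4.2 - 2)/(6 - 2) × (4.2 - 3)/(6 - 3) × (4.2 - 4)/(6 - 4) × (4.2 - 5)/(6 - 5) = -0.017600

P(4.2) = 4×L_0(4.2) + 22×L_1(4.2) + (-2)×L_2(4.2) + (-6)×L_3(4.2) + (-1)×L_4(4.2)
P(4.2) = -5.099200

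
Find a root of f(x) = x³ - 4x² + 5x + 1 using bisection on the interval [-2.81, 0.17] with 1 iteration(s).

f(x) = x³ - 4x² + 5x + 1
Initial interval: [-2.81, 0.17]

Iteration 1:
  c_1 = (-2.810000 + 0.170000)/2 = -1.320000
  f(c_1) = f(-1.320000) = -14.869568
  f(a) × f(c) ≥ 0, new interval: [-1.320000, 0.170000]

After 1 iteration(s), the approximation is c_1 = -1.320000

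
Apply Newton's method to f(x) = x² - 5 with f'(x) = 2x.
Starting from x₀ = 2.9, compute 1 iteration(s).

f(x) = x² - 5
f'(x) = 2x
x₀ = 2.9

Newton-Raphson formula: x_{n+1} = x_n - f(x_n)/f'(x_n)

Iteration 1:
  f(2.900000) = 3.410000
  f'(2.900000) = 5.800000
  x_1 = 2.900000 - 3.410000/5.800000 = 2.312069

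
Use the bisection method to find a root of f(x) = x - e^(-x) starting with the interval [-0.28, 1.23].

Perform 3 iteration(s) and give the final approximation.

f(x) = x - e^(-x)
Initial interval: [-0.28, 1.23]

Iteration 1:
  c_1 = (-0.280000 + 1.230000)/2 = 0.475000
  f(c_1) = f(0.475000) = -0.146885
  f(a) × f(c) ≥ 0, new interval: [0.475000, 1.230000]
Iteration 2:
  c_2 = (0.475000 + 1.230000)/2 = 0.852500
  f(c_2) = f(0.852500) = 0.426152
  f(a) × f(c) < 0, new interval: [0.475000, 0.852500]
Iteration 3:
  c_3 = (0.475000 + 0.852500)/2 = 0.663750
  f(c_3) = f(0.663750) = 0.148833
  f(a) × f(c) < 0, new interval: [0.475000, 0.663750]

After 3 iteration(s), the approximation is c_3 = 0.663750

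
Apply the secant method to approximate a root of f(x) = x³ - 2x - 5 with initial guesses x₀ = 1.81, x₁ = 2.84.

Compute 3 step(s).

f(x) = x³ - 2x - 5
x₀ = 1.81, x₁ = 2.84

Secant formula: x_{n+1} = x_n - f(x_n)(x_n - x_{n-1})/(f(x_n) - f(x_{n-1}))

Iteration 1:
  f(1.810000) = -2.690259
  f(2.840000) = 12.226304
  x_2 = 2.840000 - 12.226304×(2.840000 - 1.810000)/(12.226304 - (-2.690259))
       = 1.995764
Iteration 2:
  f(2.840000) = 12.226304
  f(1.995764) = -1.042248
  x_3 = 1.995764 - (-1.042248)×(1.995764 - 2.840000)/(-1.042248 - 12.226304)
       = 2.062079
Iteration 3:
  f(1.995764) = -1.042248
  f(2.062079) = -0.355844
  x_4 = 2.062079 - (-0.355844)×(2.062079 - 1.995764)/(-0.355844 - (-1.042248))
       = 2.096458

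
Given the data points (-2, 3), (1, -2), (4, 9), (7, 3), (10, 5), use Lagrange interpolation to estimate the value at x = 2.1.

Lagrange interpolation formula:
P(x) = Σ yᵢ × Lᵢ(x)
where Lᵢ(x) = Π_{j≠i} (x - xⱼ)/(xᵢ - xⱼ)

L_0(2.1) = (2.1 - 1)/(-2 - 1) × (2.1 - 4)/(-2 - 4) × (2.1 - 7)/(-2 - 7) × (2.1 - 10)/(-2 - 10) = -0.041617
L_1(2.1) = (2.1 - (-2))/(1 - (-2)) × (2.1 - 4)/(1 - 4) × (2.1 - 7)/(1 - 7) × (2.1 - 10)/(1 - 10) = 0.620475
L_2(2.1) = (2.1 - (-2))/(4 - (-2)) × (2.1 - 1)/(4 - 1) × (2.1 - 7)/(4 - 7) × (2.1 - 10)/(4 - 10) = 0.538834
L_3(2.1) = (2.1 - (-2))/(7 - (-2)) × (2.1 - 1)/(7 - 1) × (2.1 - 4)/(7 - 4) × (2.1 - 10)/(7 - 10) = -0.139290
L_4(2.1) = (2.1 - (-2))/(10 - (-2)) × (2.1 - 1)/(10 - 1) × (2.1 - 4)/(10 - 4) × (2.1 - 7)/(10 - 7) = 0.021599

P(2.1) = 3×L_0(2.1) + (-2)×L_1(2.1) + 9×L_2(2.1) + 3×L_3(2.1) + 5×L_4(2.1)
P(2.1) = 3.173824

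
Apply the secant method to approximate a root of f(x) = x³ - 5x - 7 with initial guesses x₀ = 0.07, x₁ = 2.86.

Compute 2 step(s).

f(x) = x³ - 5x - 7
x₀ = 0.07, x₁ = 2.86

Secant formula: x_{n+1} = x_n - f(x_n)(x_n - x_{n-1})/(f(x_n) - f(x_{n-1}))

Iteration 1:
  f(0.070000) = -7.349657
  f(2.860000) = 2.093656
  x_2 = 2.860000 - 2.093656×(2.860000 - 0.070000)/(2.093656 - (-7.349657))
       = 2.241435
Iteration 2:
  f(2.860000) = 2.093656
  f(2.241435) = -6.946134
  x_3 = 2.241435 - (-6.946134)×(2.241435 - 2.860000)/(-6.946134 - 2.093656)
       = 2.716738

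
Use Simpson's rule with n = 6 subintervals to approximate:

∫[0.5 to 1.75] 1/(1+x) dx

f(x) = 1/(1+x)
a = 0.5, b = 1.75, n = 6
h = (b - a)/n = 0.208333

Simpson's rule: (h/3)[f(x₀) + 4f(x₁) + 2f(x₂) + ... + f(xₙ)]

x_0 = 0.5000, f(x_0) = 0.666667, coefficient = 1
x_1 = 0.7083, f(x_1) = 0.585366, coefficient = 4
x_2 = 0.9167, f(x_2) = 0.521739, coefficient = 2
x_3 = 1.1250, f(x_3) = 0.470588, coefficient = 4
x_4 = 1.3333, f(x_4) = 0.428571, coefficient = 2
x_5 = 1.5417, f(x_5) = 0.393443, coefficient = 4
x_6 = 1.7500, f(x_6) = 0.363636, coefficient = 1

I ≈ (0.208333/3) × 8.728511 = 0.606147
Exact value: 0.606136
Error: 0.000011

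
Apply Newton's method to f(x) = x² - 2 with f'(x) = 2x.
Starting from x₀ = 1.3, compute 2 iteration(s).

f(x) = x² - 2
f'(x) = 2x
x₀ = 1.3

Newton-Raphson formula: x_{n+1} = x_n - f(x_n)/f'(x_n)

Iteration 1:
  f(1.300000) = -0.310000
  f'(1.300000) = 2.600000
  x_1 = 1.300000 - (-0.310000)/2.600000 = 1.419231
Iteration 2:
  f(1.419231) = 0.014216
  f'(1.419231) = 2.838462
  x_2 = 1.419231 - 0.014216/2.838462 = 1.414222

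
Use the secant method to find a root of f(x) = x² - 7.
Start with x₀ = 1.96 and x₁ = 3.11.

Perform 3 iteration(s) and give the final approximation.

f(x) = x² - 7
x₀ = 1.96, x₁ = 3.11

Secant formula: x_{n+1} = x_n - f(x_n)(x_n - x_{n-1})/(f(x_n) - f(x_{n-1}))

Iteration 1:
  f(1.960000) = -3.158400
  f(3.110000) = 2.672100
  x_2 = 3.110000 - 2.672100×(3.110000 - 1.960000)/(2.672100 - (-3.158400))
       = 2.582959
Iteration 2:
  f(3.110000) = 2.672100
  f(2.582959) = -0.328325
  x_3 = 2.582959 - (-0.328325)×(2.582959 - 3.110000)/(-0.328325 - 2.672100)
       = 2.640631
Iteration 3:
  f(2.582959) = -0.328325
  f(2.640631) = -0.027070
  x_4 = 2.640631 - (-0.027070)×(2.640631 - 2.582959)/(-0.027070 - (-0.328325))
       = 2.645813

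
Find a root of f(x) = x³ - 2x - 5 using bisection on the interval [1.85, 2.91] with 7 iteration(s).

f(x) = x³ - 2x - 5
Initial interval: [1.85, 2.91]

Iteration 1:
  c_1 = (1.850000 + 2.910000)/2 = 2.380000
  f(c_1) = f(2.380000) = 3.721272
  f(a) × f(c) < 0, new interval: [1.850000, 2.380000]
Iteration 2:
  c_2 = (1.850000 + 2.380000)/2 = 2.115000
  f(c_2) = f(2.115000) = 0.230871
  f(a) × f(c) < 0, new interval: [1.850000, 2.115000]
Iteration 3:
  c_3 = (1.850000 + 2.115000)/2 = 1.982500
  f(c_3) = f(1.982500) = -1.173168
  f(a) × f(c) ≥ 0, new interval: [1.982500, 2.115000]
Iteration 4:
  c_4 = (1.982500 + 2.115000)/2 = 2.048750
  f(c_4) = f(2.048750) = -0.498125
  f(a) × f(c) ≥ 0, new interval: [2.048750, 2.115000]
Iteration 5:
  c_5 = (2.048750 + 2.115000)/2 = 2.081875
  f(c_5) = f(2.081875) = -0.140480
  f(a) × f(c) ≥ 0, new interval: [2.081875, 2.115000]
Iteration 6:
  c_6 = (2.081875 + 2.115000)/2 = 2.098438
  f(c_6) = f(2.098438) = 0.043469
  f(a) × f(c) < 0, new interval: [2.081875, 2.098438]
Iteration 7:
  c_7 = (2.081875 + 2.098438)/2 = 2.090156
  f(c_7) = f(2.090156) = -0.048936
  f(a) × f(c) ≥ 0, new interval: [2.090156, 2.098438]

After 7 iteration(s), the approximation is c_7 = 2.090156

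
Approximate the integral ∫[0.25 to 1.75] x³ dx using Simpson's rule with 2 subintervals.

f(x) = x³
a = 0.25, b = 1.75, n = 2
h = (b - a)/n = 0.750000

Simpson's rule: (h/3)[f(x₀) + 4f(x₁) + 2f(x₂) + ... + f(xₙ)]

x_0 = 0.2500, f(x_0) = 0.015625, coefficient = 1
x_1 = 1.0000, f(x_1) = 1.000000, coefficient = 4
x_2 = 1.7500, f(x_2) = 5.359375, coefficient = 1

I ≈ (0.750000/3) × 9.375000 = 2.343750
Exact value: 2.343750
Error: 0.000000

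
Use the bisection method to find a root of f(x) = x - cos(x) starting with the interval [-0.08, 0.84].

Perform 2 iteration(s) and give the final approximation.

f(x) = x - cos(x)
Initial interval: [-0.08, 0.84]

Iteration 1:
  c_1 = (-0.080000 + 0.840000)/2 = 0.380000
  f(c_1) = f(0.380000) = -0.548665
  f(a) × f(c) ≥ 0, new interval: [0.380000, 0.840000]
Iteration 2:
  c_2 = (0.380000 + 0.840000)/2 = 0.610000
  f(c_2) = f(0.610000) = -0.209648
  f(a) × f(c) ≥ 0, new interval: [0.610000, 0.840000]

After 2 iteration(s), the approximation is c_2 = 0.610000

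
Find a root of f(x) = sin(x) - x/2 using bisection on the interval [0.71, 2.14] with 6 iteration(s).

f(x) = sin(x) - x/2
Initial interval: [0.71, 2.14]

Iteration 1:
  c_1 = (0.710000 + 2.140000)/2 = 1.425000
  f(c_1) = f(1.425000) = 0.276891
  f(a) × f(c) ≥ 0, new interval: [1.425000, 2.140000]
Iteration 2:
  c_2 = (1.425000 + 2.140000)/2 = 1.782500
  f(c_2) = f(1.782500) = 0.086424
  f(a) × f(c) ≥ 0, new interval: [1.782500, 2.140000]
Iteration 3:
  c_3 = (1.782500 + 2.140000)/2 = 1.961250
  f(c_3) = f(1.961250) = -0.055889
  f(a) × f(c) < 0, new interval: [1.782500, 1.961250]
Iteration 4:
  c_4 = (1.782500 + 1.961250)/2 = 1.871875
  f(c_4) = f(1.871875) = 0.019080
  f(a) × f(c) ≥ 0, new interval: [1.871875, 1.961250]
Iteration 5:
  c_5 = (1.871875 + 1.961250)/2 = 1.916563
  f(c_5) = f(1.916563) = -0.017465
  f(a) × f(c) < 0, new interval: [1.871875, 1.916563]
Iteration 6:
  c_6 = (1.871875 + 1.916563)/2 = 1.894219
  f(c_6) = f(1.894219) = 0.001044
  f(a) × f(c) ≥ 0, new interval: [1.894219, 1.916563]

After 6 iteration(s), the approximation is c_6 = 1.894219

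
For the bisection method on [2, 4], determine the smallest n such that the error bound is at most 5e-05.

We need (b-a)/2^n ≤ 5e-05
(4 - 2)/2^n ≤ 5e-05
2/2^n ≤ 5e-05
2^n ≥ 40000
n ≥ log₂(40000) = 15.29
n ≥ 16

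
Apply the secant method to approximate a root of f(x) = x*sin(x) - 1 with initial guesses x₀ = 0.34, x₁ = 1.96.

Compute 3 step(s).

f(x) = x*sin(x) - 1
x₀ = 0.34, x₁ = 1.96

Secant formula: x_{n+1} = x_n - f(x_n)(x_n - x_{n-1})/(f(x_n) - f(x_{n-1}))

Iteration 1:
  f(0.340000) = -0.886614
  f(1.960000) = 0.813415
  x_2 = 1.960000 - 0.813415×(1.960000 - 0.340000)/(0.813415 - (-0.886614))
       = 1.184877
Iteration 2:
  f(1.960000) = 0.813415
  f(1.184877) = 0.097733
  x_3 = 1.184877 - 0.097733×(1.184877 - 1.960000)/(0.097733 - 0.813415)
       = 1.079027
Iteration 3:
  f(1.184877) = 0.097733
  f(1.079027) = -0.048839
  x_4 = 1.079027 - (-0.048839)×(1.079027 - 1.184877)/(-0.048839 - 0.097733)
       = 1.114297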